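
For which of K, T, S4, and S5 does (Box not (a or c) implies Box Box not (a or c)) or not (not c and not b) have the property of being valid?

S4, S5

T-tableau for the negation not ((Box not (a or c) implies Box Box not (a or c)) or not (not c and not b)):
1. not ((Box not (a or c) implies Box Box not (a or c)) or not (not c and not b)), u
2. not (Box not (a or c) implies Box Box not (a or c)), u   [neg-or-rule on 1]
3. not c and not b, u   [neg-or-rule on 1]
4. Box not (a or c), u   [neg-implies-rule on 2]
5. not Box Box not (a or c), u   [neg-implies-rule on 2]
6. not c, u   [and-rule on 3]
7. not b, u   [and-rule on 3]
8. not (a or c), u   [Box-rule on 4 via uRu]
9. not a, u   [neg-or-rule on 8]
10. not Box not (a or c), v   [neg-Box-rule on 5: fresh world v, uRv]
11. not (a or c), v   [Box-rule on 4 via uRv]
12. not a, v   [neg-or-rule on 11]
13. not c, v   [neg-or-rule on 11]
14. a or c, w   [neg-Box-rule on 10: fresh world w, vRw]
15. c, w   [or-rule on 14 (branches; this branch)]
Accessibility: uRu, uRv, vRv, vRw, wRw
Complete open branch: countermodel on a T-frame, so not valid in T, nor in K (the same frame is also a K-frame).
S4-tableau for the negation not ((Box not (a or c) implies Box Box not (a or c)) or not (not c and not b)):
1. not ((Box not (a or c) implies Box Box not (a or c)) or not (not c and not b)), u
2. not (Box not (a or c) implies Box Box not (a or c)), u   [neg-or-rule on 1]
3. not c and not b, u   [neg-or-rule on 1]
4. Box not (a or c), u   [neg-implies-rule on 2]
5. not Box Box not (a or c), u   [neg-implies-rule on 2]
6. not c, u   [and-rule on 3]
7. not b, u   [and-rule on 3]
8. not (a or c), u   [Box-rule on 4 via uRu]
9. not a, u   [neg-or-rule on 8]
10. not Box not (a or c), v   [neg-Box-rule on 5: fresh world v, uRv]
11. not (a or c), v   [Box-rule on 4 via uRv]
12. not a, v   [neg-or-rule on 11]
13. not c, v   [neg-or-rule on 11]
14. a or c, w   [neg-Box-rule on 10: fresh world w, vRw]
15. not (a or c), w   [Box-rule on 4 via uRw]
16. not a, w   [neg-or-rule on 15]
17. not c, w   [neg-or-rule on 15]
18. c, w   [or-rule on 14 (branches; this branch)]
Accessibility: uRu, uRv, uRw, vRv, vRw, wRw
Branch closes: c and not c both at w.
Every branch closes (one shown): valid in S4, hence also in S5 (every theorem of S4 is a theorem of S5).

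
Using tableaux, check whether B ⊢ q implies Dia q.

Tableau for the negation not (q implies Dia q):
1. not (q implies Dia q), 0
2. q, 0   [neg-implies-rule on 1]
3. not Dia q, 0   [neg-implies-rule on 1]
4. not q, 0   [neg-Dia-rule on 3 via 0R0]
Accessibility: 0R0
Branch closes: q and not q both at 0.
Every branch of the negation's tableau closes; the branch above is one of them.

Yes, valid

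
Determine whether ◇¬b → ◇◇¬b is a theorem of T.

Tableau for the negation ¬(◇¬b → ◇◇¬b):
1. ¬(◇¬b → ◇◇¬b), 0
2. ◇¬b, 0
3. ¬◇◇¬b, 0
4. ¬◇¬b, 0
5. b, 0
6. ¬b, 1
7. ¬◇¬b, 1
8. b, 1
Accessibility: 0R0, 0R1, 1R1
Branch closes: b and ¬b both at 1.
Every branch of the negation's tableau closes; the branch above is one of them.

Yes, valid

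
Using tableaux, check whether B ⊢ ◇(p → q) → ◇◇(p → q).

Tableau for the negation ¬(◇(p → q) → ◇◇(p → q)):
1. ¬(◇(p → q) → ◇◇(p → q)), u
2. ◇(p → q), u   [¬→-rule on 1]
3. ¬◇◇(p → q), u   [¬→-rule on 1]
4. ¬◇(p → q), u   [¬◇-rule on 3 via uRu]
5. ¬(p → q), u   [¬◇-rule on 4 via uRu]
6. p, u   [¬→-rule on 5]
7. ¬q, u   [¬→-rule on 5]
8. p → q, v   [◇-rule on 2: fresh world v, uRv]
9. ¬◇(p → q), v   [¬◇-rule on 3 via uRv]
10. ¬(p → q), v   [¬◇-rule on 4 via uRv]
11. p, v   [¬→-rule on 10]
12. ¬q, v   [¬→-rule on 10]
13. q, v   [→-rule on 8 (branches; this branch)]
Accessibility: uRu, uRv, vRu, vRv
Branch closes: q and ¬q both at v.
All branches of the negation close; one closing branch shown above.

Valid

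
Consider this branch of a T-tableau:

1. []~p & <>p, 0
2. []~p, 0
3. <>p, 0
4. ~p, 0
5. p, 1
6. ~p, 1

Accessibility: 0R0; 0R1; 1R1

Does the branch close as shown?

Both p and ~p appear at 1.

Closed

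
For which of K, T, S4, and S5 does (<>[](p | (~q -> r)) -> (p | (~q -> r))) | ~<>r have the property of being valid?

S5

S5-tableau for the negation ~((<>[](p | (~q -> r)) -> (p | (~q -> r))) | ~<>r):
1. ~((<>[](p | (~q -> r)) -> (p | (~q -> r))) | ~<>r), u
2. ~(<>[](p | (~q -> r)) -> (p | (~q -> r))), u
3. <>r, u
4. <>[](p | (~q -> r)), u
5. ~(p | (~q -> r)), u
6. ~p, u
7. ~(~q -> r), u
8. ~q, u
9. ~r, u
10. r, v
11. [](p | (~q -> r)), w
12. p | (~q -> r), u
13. p | (~q -> r), v
14. p | (~q -> r), w
15. ~q -> r, u
16. ~q -> r, v
17. ~q -> r, w
18. r, u
Accessibility: uRu, uRv, uRw, vRu, vRv, vRw, wRu, wRv, wRw
Branch closes: r and ~r both at u.
Every branch closes (one shown): valid in S5.
S4-tableau for the negation ~((<>[](p | (~q -> r)) -> (p | (~q -> r))) | ~<>r):
1. ~((<>[](p | (~q -> r)) -> (p | (~q -> r))) | ~<>r), u
2. ~(<>[](p | (~q -> r)) -> (p | (~q -> r))), u
3. <>r, u
4. <>[](p | (~q -> r)), u
5. ~(p | (~q -> r)), u
6. ~p, u
7. ~(~q -> r), u
8. ~q, u
9. ~r, u
10. r, v
11. [](p | (~q -> r)), w
12. p | (~q -> r), w
13. ~q -> r, w
14. r, w
Accessibility: uRu, uRv, uRw, vRv, wRw
Complete open branch: countermodel on an S4-frame, so not valid in S4, nor in K, T (the same frame is also a K-frame and a T-frame).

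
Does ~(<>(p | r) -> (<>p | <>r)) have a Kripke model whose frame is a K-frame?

Unsatisfiable (every branch closes)

1. ~(<>(p | r) -> (<>p | <>r)), w0
2. <>(p | r), w0   [~->-rule on 1]
3. ~(<>p | <>r), w0   [~->-rule on 1]
4. ~<>p, w0   [~|-rule on 3]
5. ~<>r, w0   [~|-rule on 3]
6. p | r, w1   [<>-rule on 2: fresh world w1, w0Rw1]
7. ~p, w1   [~<>-rule on 4 via w0Rw1]
8. ~r, w1   [~<>-rule on 5 via w0Rw1]
9. r, w1   [|-rule on 6 (branches; this branch)]
Accessibility: w0Rw1
Branch closes: r and ~r both at w1.
Every branch closes; the branch above is one of them.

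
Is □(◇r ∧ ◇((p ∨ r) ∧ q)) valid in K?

Invalid (countermodel exists)

Tableau for the negation ¬□(◇r ∧ ◇((p ∨ r) ∧ q)):
1. ¬□(◇r ∧ ◇((p ∨ r) ∧ q)), 0
2. ¬(◇r ∧ ◇((p ∨ r) ∧ q)), 1   [¬□-rule on 1: fresh world 1, 0R1]
3. ¬◇((p ∨ r) ∧ q), 1   [¬∧-rule on 2 (branches; this branch)]
Accessibility: 0R1
The negation has an open branch (countermodel exists).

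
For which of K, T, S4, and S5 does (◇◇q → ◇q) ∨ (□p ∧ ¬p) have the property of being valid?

S4, S5

S4-tableau for the negation ¬((◇◇q → ◇q) ∨ (□p ∧ ¬p)):
1. ¬((◇◇q → ◇q) ∨ (□p ∧ ¬p)), 0
2. ¬(◇◇q → ◇q), 0
3. ¬(□p ∧ ¬p), 0
4. ◇◇q, 0
5. ¬◇q, 0
6. ¬q, 0
7. ¬□p, 0
8. ◇q, 1
9. ¬q, 1
10. ¬p, 2
11. ¬q, 2
12. q, 3
13. ¬q, 3
Accessibility: 0R0, 0R1, 0R2, 0R3, 1R1, 1R3, 2R2, 3R3
Branch closes: q and ¬q both at 3.
Every branch closes (one shown): valid in S4, hence also in S5 (every theorem of S4 is a theorem of S5).
T-tableau for the negation ¬((◇◇q → ◇q) ∨ (□p ∧ ¬p)):
1. ¬((◇◇q → ◇q) ∨ (□p ∧ ¬p)), 0
2. ¬(◇◇q → ◇q), 0
3. ¬(□p ∧ ¬p), 0
4. ◇◇q, 0
5. ¬◇q, 0
6. ¬q, 0
7. p, 0
8. ◇q, 1
9. ¬q, 1
10. q, 2
Accessibility: 0R0, 0R1, 1R1, 1R2, 2R2
Complete open branch: countermodel on a T-frame, so not valid in T, nor in K (the same frame is also a K-frame).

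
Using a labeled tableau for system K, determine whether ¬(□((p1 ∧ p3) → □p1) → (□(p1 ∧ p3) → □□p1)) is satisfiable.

No, unsatisfiable

1. ¬(□((p1 ∧ p3) → □p1) → (□(p1 ∧ p3) → □□p1)), u
2. □((p1 ∧ p3) → □p1), u   [¬→-rule on 1]
3. ¬(□(p1 ∧ p3) → □□p1), u   [¬→-rule on 1]
4. □(p1 ∧ p3), u   [¬→-rule on 3]
5. ¬□□p1, u   [¬→-rule on 3]
6. ¬□p1, v   [¬□-rule on 5: fresh world v, uRv]
7. (p1 ∧ p3) → □p1, v   [□-rule on 2 via uRv]
8. p1 ∧ p3, v   [□-rule on 4 via uRv]
9. p1, v   [∧-rule on 8]
10. p3, v   [∧-rule on 8]
11. □p1, v   [→-rule on 7 (branches; this branch)]
12. ¬p1, w   [¬□-rule on 6: fresh world w, vRw]
13. p1, w   [□-rule on 11 via vRw]
Accessibility: uRv, vRw
Branch closes: p1 and ¬p1 both at w.
(One branch shown.) All branches close.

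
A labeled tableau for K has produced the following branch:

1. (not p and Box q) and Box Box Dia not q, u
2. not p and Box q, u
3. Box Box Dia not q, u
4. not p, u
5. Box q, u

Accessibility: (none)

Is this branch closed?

No, open

No world carries both an atom and its negation.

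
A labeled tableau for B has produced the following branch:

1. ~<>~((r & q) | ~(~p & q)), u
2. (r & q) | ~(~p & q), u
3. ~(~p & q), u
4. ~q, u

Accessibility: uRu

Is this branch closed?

No, open

No world carries both an atom and its negation.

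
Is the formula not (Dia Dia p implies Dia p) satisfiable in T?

Satisfiable (open branch found)

1. not (Dia Dia p implies Dia p), w0
2. Dia Dia p, w0
3. not Dia p, w0
4. not p, w0
5. Dia p, w1
6. not p, w1
7. p, w2
Accessibility: w0Rw0, w0Rw1, w1Rw1, w1Rw2, w2Rw2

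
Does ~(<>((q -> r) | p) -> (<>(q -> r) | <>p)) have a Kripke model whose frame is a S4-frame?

No, unsatisfiable

1. ~(<>((q -> r) | p) -> (<>(q -> r) | <>p)), 0
2. <>((q -> r) | p), 0
3. ~(<>(q -> r) | <>p), 0
4. ~<>(q -> r), 0
5. ~<>p, 0
6. ~(q -> r), 0
7. q, 0
8. ~r, 0
9. ~p, 0
10. (q -> r) | p, 1
11. ~(q -> r), 1
12. q, 1
13. ~r, 1
14. ~p, 1
15. q -> r, 1
16. r, 1
Accessibility: 0R0, 0R1, 1R1
Branch closes: r and ~r both at 1.
(One branch shown.) All branches close.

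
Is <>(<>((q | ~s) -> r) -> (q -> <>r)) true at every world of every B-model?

Valid in B

Tableau for the negation ~<>(<>((q | ~s) -> r) -> (q -> <>r)):
1. ~<>(<>((q | ~s) -> r) -> (q -> <>r)), 0
2. ~(<>((q | ~s) -> r) -> (q -> <>r)), 0
3. <>((q | ~s) -> r), 0
4. ~(q -> <>r), 0
5. q, 0
6. ~<>r, 0
7. ~r, 0
8. (q | ~s) -> r, 1
9. ~(<>((q | ~s) -> r) -> (q -> <>r)), 1
10. <>((q | ~s) -> r), 1
11. ~(q -> <>r), 1
12. q, 1
13. ~<>r, 1
14. ~r, 1
15. ~(q | ~s), 1
16. ~q, 1
17. s, 1
Accessibility: 0R0, 0R1, 1R0, 1R1
Branch closes: q and ~q both at 1.
Every branch of the negation's tableau closes; the branch above is one of them.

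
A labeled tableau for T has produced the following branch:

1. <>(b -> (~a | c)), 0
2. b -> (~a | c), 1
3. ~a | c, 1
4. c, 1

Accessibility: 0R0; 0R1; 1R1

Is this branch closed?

No atom appears with both signs at the same world.

Open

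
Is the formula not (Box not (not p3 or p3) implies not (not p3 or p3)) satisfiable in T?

1. not (Box not (not p3 or p3) implies not (not p3 or p3)), w0
2. Box not (not p3 or p3), w0
3. not p3 or p3, w0
4. not (not p3 or p3), w0
5. p3, w0
6. not p3, w0
Accessibility: w0Rw0
Branch closes: p3 and not p3 both at w0.
Every branch closes; the branch above is one of them.

No, unsatisfiable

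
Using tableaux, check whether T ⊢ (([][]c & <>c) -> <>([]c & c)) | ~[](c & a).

Tableau for the negation ~((([][]c & <>c) -> <>([]c & c)) | ~[](c & a)):
1. ~((([][]c & <>c) -> <>([]c & c)) | ~[](c & a)), w0
2. ~(([][]c & <>c) -> <>([]c & c)), w0
3. [](c & a), w0
4. [][]c & <>c, w0
5. ~<>([]c & c), w0
6. [][]c, w0
7. <>c, w0
8. c & a, w0
9. c, w0
10. a, w0
11. ~([]c & c), w0
12. []c, w0
13. ~[]c, w0
14. c, w1
15. c & a, w1
16. a, w1
17. ~([]c & c), w1
18. []c, w1
19. ~[]c, w1
20. ~c, w2
21. c & a, w2
22. c, w2
23. a, w2
Accessibility: w0Rw0, w0Rw1, w0Rw2, w1Rw1, w2Rw2
Branch closes: c and ~c both at w2.
Every branch of the negation's tableau closes; the branch above is one of them.

Yes, valid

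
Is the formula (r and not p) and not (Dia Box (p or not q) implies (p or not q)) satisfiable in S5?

Unsatisfiable

1. (r and not p) and not (Dia Box (p or not q) implies (p or not q)), w0
2. r and not p, w0
3. not (Dia Box (p or not q) implies (p or not q)), w0
4. r, w0
5. not p, w0
6. Dia Box (p or not q), w0
7. not (p or not q), w0
8. q, w0
9. Box (p or not q), w1
10. p or not q, w0
11. p or not q, w1
12. not q, w0
Accessibility: w0Rw0, w0Rw1, w1Rw0, w1Rw1
Branch closes: q and not q both at w0.
All branches of the tableau close; one closing branch shown above.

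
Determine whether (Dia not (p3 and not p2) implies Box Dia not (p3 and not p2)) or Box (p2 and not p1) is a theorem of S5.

Yes, valid

Tableau for the negation not ((Dia not (p3 and not p2) implies Box Dia not (p3 and not p2)) or Box (p2 and not p1)):
1. not ((Dia not (p3 and not p2) implies Box Dia not (p3 and not p2)) or Box (p2 and not p1)), 0
2. not (Dia not (p3 and not p2) implies Box Dia not (p3 and not p2)), 0   [neg-or-rule on 1]
3. not Box (p2 and not p1), 0   [neg-or-rule on 1]
4. Dia not (p3 and not p2), 0   [neg-implies-rule on 2]
5. not Box Dia not (p3 and not p2), 0   [neg-implies-rule on 2]
6. not (p2 and not p1), 1   [neg-Box-rule on 3: fresh world 1, 0R1]
7. p1, 1   [neg-and-rule on 6 (branches; this branch)]
8. not (p3 and not p2), 2   [Dia-rule on 4: fresh world 2, 0R2]
9. p2, 2   [neg-and-rule on 8 (branches; this branch)]
10. not Dia not (p3 and not p2), 3   [neg-Box-rule on 5: fresh world 3, 0R3]
11. p3 and not p2, 0   [neg-Dia-rule on 10 via 3R0]
12. p3, 0   [and-rule on 11]
13. not p2, 0   [and-rule on 11]
14. p3 and not p2, 1   [neg-Dia-rule on 10 via 3R1]
15. p3, 1   [and-rule on 14]
16. not p2, 1   [and-rule on 14]
17. p3 and not p2, 2   [neg-Dia-rule on 10 via 3R2]
18. p3, 2   [and-rule on 17]
19. not p2, 2   [and-rule on 17]
Accessibility: 0R0, 0R1, 0R2, 0R3, 1R0, 1R1, 1R2, 1R3, 2R0, 2R1, 2R2, 2R3, 3R0, 3R1, 3R2, 3R3
Branch closes: p2 and not p2 both at 2.
Every branch of the negation's tableau closes; the branch above is one of them.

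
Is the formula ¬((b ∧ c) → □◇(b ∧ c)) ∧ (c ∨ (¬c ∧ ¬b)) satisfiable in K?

Satisfiable (open branch found)

1. ¬((b ∧ c) → □◇(b ∧ c)) ∧ (c ∨ (¬c ∧ ¬b)), 0
2. ¬((b ∧ c) → □◇(b ∧ c)), 0
3. c ∨ (¬c ∧ ¬b), 0
4. b ∧ c, 0
5. ¬□◇(b ∧ c), 0
6. b, 0
7. c, 0
8. ¬◇(b ∧ c), 1
Accessibility: 0R1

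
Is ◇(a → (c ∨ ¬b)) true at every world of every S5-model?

Invalid (countermodel exists)

Tableau for the negation ¬◇(a → (c ∨ ¬b)):
1. ¬◇(a → (c ∨ ¬b)), w0
2. ¬(a → (c ∨ ¬b)), w0   [¬◇-rule on 1 via w0Rw0]
3. a, w0   [¬→-rule on 2]
4. ¬(c ∨ ¬b), w0   [¬→-rule on 2]
5. ¬c, w0   [¬∨-rule on 4]
6. b, w0   [¬∨-rule on 4]
Accessibility: w0Rw0
The negation has an open branch (countermodel exists).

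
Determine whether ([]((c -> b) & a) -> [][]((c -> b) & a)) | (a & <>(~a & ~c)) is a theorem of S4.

Tableau for the negation ~(([]((c -> b) & a) -> [][]((c -> b) & a)) | (a & <>(~a & ~c))):
1. ~(([]((c -> b) & a) -> [][]((c -> b) & a)) | (a & <>(~a & ~c))), w0
2. ~([]((c -> b) & a) -> [][]((c -> b) & a)), w0
3. ~(a & <>(~a & ~c)), w0
4. []((c -> b) & a), w0
5. ~[][]((c -> b) & a), w0
6. (c -> b) & a, w0
7. c -> b, w0
8. a, w0
9. ~<>(~a & ~c), w0
10. ~(~a & ~c), w0
11. b, w0
12. c, w0
13. ~[]((c -> b) & a), w1
14. (c -> b) & a, w1
15. c -> b, w1
16. a, w1
17. ~(~a & ~c), w1
18. b, w1
19. c, w1
20. ~((c -> b) & a), w2
21. (c -> b) & a, w2
22. c -> b, w2
23. a, w2
24. ~(~a & ~c), w2
25. ~(c -> b), w2
26. c, w2
27. ~b, w2
28. b, w2
Accessibility: w0Rw0, w0Rw1, w0Rw2, w1Rw1, w1Rw2, w2Rw2
Branch closes: b and ~b both at w2.
Every branch of the negation's tableau closes; the branch above is one of them.

Valid in S4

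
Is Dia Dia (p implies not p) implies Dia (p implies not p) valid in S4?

Tableau for the negation not (Dia Dia (p implies not p) implies Dia (p implies not p)):
1. not (Dia Dia (p implies not p) implies Dia (p implies not p)), 0
2. Dia Dia (p implies not p), 0   [neg-implies-rule on 1]
3. not Dia (p implies not p), 0   [neg-implies-rule on 1]
4. not (p implies not p), 0   [neg-Dia-rule on 3 via 0R0]
5. p, 0   [neg-implies-rule on 4]
6. Dia (p implies not p), 1   [Dia-rule on 2: fresh world 1, 0R1]
7. not (p implies not p), 1   [neg-Dia-rule on 3 via 0R1]
8. p, 1   [neg-implies-rule on 7]
9. p implies not p, 2   [Dia-rule on 6: fresh world 2, 1R2]
10. not (p implies not p), 2   [neg-Dia-rule on 3 via 0R2]
11. p, 2   [neg-implies-rule on 10]
12. not p, 2   [implies-rule on 9 (branches; this branch)]
Accessibility: 0R0, 0R1, 0R2, 1R1, 1R2, 2R2
Branch closes: p and not p both at 2.
Every branch of the negation's tableau closes; the branch above is one of them.

Valid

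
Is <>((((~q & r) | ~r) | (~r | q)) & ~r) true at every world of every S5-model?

Not valid

Tableau for the negation ~<>((((~q & r) | ~r) | (~r | q)) & ~r):
1. ~<>((((~q & r) | ~r) | (~r | q)) & ~r), 0
2. ~((((~q & r) | ~r) | (~r | q)) & ~r), 0
3. r, 0
Accessibility: 0R0
The negation has an open branch (countermodel exists).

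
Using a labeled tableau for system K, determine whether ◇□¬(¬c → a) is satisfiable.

1. ◇□¬(¬c → a), u
2. □¬(¬c → a), v
Accessibility: uRv

Satisfiable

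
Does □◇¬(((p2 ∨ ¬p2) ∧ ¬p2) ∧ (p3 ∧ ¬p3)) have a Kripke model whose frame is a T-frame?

Yes, satisfiable

1. □◇¬(((p2 ∨ ¬p2) ∧ ¬p2) ∧ (p3 ∧ ¬p3)), w0
2. ◇¬(((p2 ∨ ¬p2) ∧ ¬p2) ∧ (p3 ∧ ¬p3)), w0
3. ¬(((p2 ∨ ¬p2) ∧ ¬p2) ∧ (p3 ∧ ¬p3)), w1
4. ◇¬(((p2 ∨ ¬p2) ∧ ¬p2) ∧ (p3 ∧ ¬p3)), w1
5. ¬(p3 ∧ ¬p3), w1
6. p3, w1
7. ¬(((p2 ∨ ¬p2) ∧ ¬p2) ∧ (p3 ∧ ¬p3)), w2
8. ¬(p3 ∧ ¬p3), w2
9. p3, w2
Accessibility: w0Rw0, w0Rw1, w1Rw1, w1Rw2, w2Rw2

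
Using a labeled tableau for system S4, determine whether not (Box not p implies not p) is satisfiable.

1. not (Box not p implies not p), w0
2. Box not p, w0
3. p, w0
4. not p, w0
Accessibility: w0Rw0
Branch closes: p and not p both at w0.
Every branch closes; the branch above is one of them.

No, unsatisfiable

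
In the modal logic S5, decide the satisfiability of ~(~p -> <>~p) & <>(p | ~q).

Unsatisfiable

1. ~(~p -> <>~p) & <>(p | ~q), 0
2. ~(~p -> <>~p), 0   [&-rule on 1]
3. <>(p | ~q), 0   [&-rule on 1]
4. ~p, 0   [~->-rule on 2]
5. ~<>~p, 0   [~->-rule on 2]
6. p, 0   [~<>-rule on 5 via 0R0]
Accessibility: 0R0
Branch closes: p and ~p both at 0.
Every branch closes; the branch above is one of them.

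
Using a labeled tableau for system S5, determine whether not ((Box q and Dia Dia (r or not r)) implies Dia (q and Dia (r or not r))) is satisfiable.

No, unsatisfiable

1. not ((Box q and Dia Dia (r or not r)) implies Dia (q and Dia (r or not r))), w0
2. Box q and Dia Dia (r or not r), w0
3. not Dia (q and Dia (r or not r)), w0
4. Box q, w0
5. Dia Dia (r or not r), w0
6. not (q and Dia (r or not r)), w0
7. q, w0
8. not Dia (r or not r), w0
9. not (r or not r), w0
10. not r, w0
11. r, w0
Accessibility: w0Rw0
Branch closes: r and not r both at w0.
All branches of the tableau close; one closing branch shown above.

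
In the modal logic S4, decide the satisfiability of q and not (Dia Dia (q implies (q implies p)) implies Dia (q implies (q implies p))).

Unsatisfiable

1. q and not (Dia Dia (q implies (q implies p)) implies Dia (q implies (q implies p))), u
2. q, u   [and-rule on 1]
3. not (Dia Dia (q implies (q implies p)) implies Dia (q implies (q implies p))), u   [and-rule on 1]
4. Dia Dia (q implies (q implies p)), u   [neg-implies-rule on 3]
5. not Dia (q implies (q implies p)), u   [neg-implies-rule on 3]
6. not (q implies (q implies p)), u   [neg-Dia-rule on 5 via uRu]
7. not (q implies p), u   [neg-implies-rule on 6]
8. not p, u   [neg-implies-rule on 7]
9. Dia (q implies (q implies p)), v   [Dia-rule on 4: fresh world v, uRv]
10. not (q implies (q implies p)), v   [neg-Dia-rule on 5 via uRv]
11. q, v   [neg-implies-rule on 10]
12. not (q implies p), v   [neg-implies-rule on 10]
13. not p, v   [neg-implies-rule on 12]
14. q implies (q implies p), w   [Dia-rule on 9: fresh world w, vRw]
15. not (q implies (q implies p)), w   [neg-Dia-rule on 5 via uRw]
16. q, w   [neg-implies-rule on 15]
17. not (q implies p), w   [neg-implies-rule on 15]
18. not p, w   [neg-implies-rule on 17]
19. q implies p, w   [implies-rule on 14 (branches; this branch)]
20. p, w   [implies-rule on 19 (branches; this branch)]
Accessibility: uRu, uRv, uRw, vRv, vRw, wRw
Branch closes: p and not p both at w.
All branches of the tableau close; one closing branch shown above.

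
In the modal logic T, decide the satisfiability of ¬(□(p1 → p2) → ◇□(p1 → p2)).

1. ¬(□(p1 → p2) → ◇□(p1 → p2)), u
2. □(p1 → p2), u
3. ¬◇□(p1 → p2), u
4. p1 → p2, u
5. ¬□(p1 → p2), u
6. p2, u
7. ¬(p1 → p2), v
8. p1, v
9. ¬p2, v
10. p1 → p2, v
11. ¬□(p1 → p2), v
12. p2, v
Accessibility: uRu, uRv, vRv
Branch closes: p2 and ¬p2 both at v.
All branches of the tableau close; one closing branch shown above.

Unsatisfiable (every branch closes)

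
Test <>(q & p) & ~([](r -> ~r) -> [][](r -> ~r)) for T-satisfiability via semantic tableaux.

Yes, satisfiable

1. <>(q & p) & ~([](r -> ~r) -> [][](r -> ~r)), u
2. <>(q & p), u   [&-rule on 1]
3. ~([](r -> ~r) -> [][](r -> ~r)), u   [&-rule on 1]
4. [](r -> ~r), u   [~->-rule on 3]
5. ~[][](r -> ~r), u   [~->-rule on 3]
6. r -> ~r, u   [[]-rule on 4 via uRu]
7. ~r, u   [->-rule on 6 (branches; this branch)]
8. q & p, v   [<>-rule on 2: fresh world v, uRv]
9. q, v   [&-rule on 8]
10. p, v   [&-rule on 8]
11. r -> ~r, v   [[]-rule on 4 via uRv]
12. ~r, v   [->-rule on 11 (branches; this branch)]
13. ~[](r -> ~r), w   [~[]-rule on 5: fresh world w, uRw]
14. r -> ~r, w   [[]-rule on 4 via uRw]
15. ~r, w   [->-rule on 14 (branches; this branch)]
16. ~(r -> ~r), x   [~[]-rule on 13: fresh world x, wRx]
17. r, x   [~->-rule on 16]
Accessibility: uRu, uRv, uRw, vRv, wRw, wRx, xRx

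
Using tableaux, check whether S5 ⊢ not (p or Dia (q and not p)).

No, not valid

Tableau for the negation p or Dia (q and not p):
1. p or Dia (q and not p), 0
2. Dia (q and not p), 0
3. q and not p, 1
4. q, 1
5. not p, 1
Accessibility: 0R0, 0R1, 1R0, 1R1
The negation has an open branch (countermodel exists).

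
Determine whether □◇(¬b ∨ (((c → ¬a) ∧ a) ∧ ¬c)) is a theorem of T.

Tableau for the negation ¬□◇(¬b ∨ (((c → ¬a) ∧ a) ∧ ¬c)):
1. ¬□◇(¬b ∨ (((c → ¬a) ∧ a) ∧ ¬c)), u
2. ¬◇(¬b ∨ (((c → ¬a) ∧ a) ∧ ¬c)), v
3. ¬(¬b ∨ (((c → ¬a) ∧ a) ∧ ¬c)), v
4. b, v
5. ¬(((c → ¬a) ∧ a) ∧ ¬c), v
6. c, v
Accessibility: uRu, uRv, vRv
The negation has an open branch (countermodel exists).

Invalid (countermodel exists)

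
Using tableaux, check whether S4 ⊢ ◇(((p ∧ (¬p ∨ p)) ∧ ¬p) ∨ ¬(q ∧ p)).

Tableau for the negation ¬◇(((p ∧ (¬p ∨ p)) ∧ ¬p) ∨ ¬(q ∧ p)):
1. ¬◇(((p ∧ (¬p ∨ p)) ∧ ¬p) ∨ ¬(q ∧ p)), w0
2. ¬(((p ∧ (¬p ∨ p)) ∧ ¬p) ∨ ¬(q ∧ p)), w0
3. ¬((p ∧ (¬p ∨ p)) ∧ ¬p), w0
4. q ∧ p, w0
5. q, w0
6. p, w0
Accessibility: w0Rw0
The negation has an open branch (countermodel exists).

Not valid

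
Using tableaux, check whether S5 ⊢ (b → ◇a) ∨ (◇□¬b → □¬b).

Yes, valid

Tableau for the negation ¬((b → ◇a) ∨ (◇□¬b → □¬b)):
1. ¬((b → ◇a) ∨ (◇□¬b → □¬b)), 0
2. ¬(b → ◇a), 0
3. ¬(◇□¬b → □¬b), 0
4. b, 0
5. ¬◇a, 0
6. ◇□¬b, 0
7. ¬□¬b, 0
8. ¬a, 0
9. □¬b, 1
10. ¬a, 1
11. ¬b, 0
Accessibility: 0R0, 0R1, 1R0, 1R1
Branch closes: b and ¬b both at 0.
All branches of the negation close; one closing branch shown above.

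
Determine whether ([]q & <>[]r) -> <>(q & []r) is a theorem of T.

Tableau for the negation ~(([]q & <>[]r) -> <>(q & []r)):
1. ~(([]q & <>[]r) -> <>(q & []r)), u
2. []q & <>[]r, u
3. ~<>(q & []r), u
4. []q, u
5. <>[]r, u
6. ~(q & []r), u
7. q, u
8. ~[]r, u
9. []r, v
10. ~(q & []r), v
11. q, v
12. r, v
13. ~[]r, v
14. ~r, w
15. ~(q & []r), w
16. q, w
17. ~[]r, w
18. ~r, x
19. r, x
Accessibility: uRu, uRv, uRw, vRv, vRx, wRw, xRx
Branch closes: r and ~r both at x.
Every branch of the negation's tableau closes; the branch above is one of them.

Yes, valid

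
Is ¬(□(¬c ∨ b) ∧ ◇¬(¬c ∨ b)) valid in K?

Tableau for the negation □(¬c ∨ b) ∧ ◇¬(¬c ∨ b):
1. □(¬c ∨ b) ∧ ◇¬(¬c ∨ b), w0
2. □(¬c ∨ b), w0
3. ◇¬(¬c ∨ b), w0
4. ¬(¬c ∨ b), w1
5. c, w1
6. ¬b, w1
7. ¬c ∨ b, w1
8. b, w1
Accessibility: w0Rw1
Branch closes: b and ¬b both at w1.
Every branch of the negation's tableau closes; the branch above is one of them.

Valid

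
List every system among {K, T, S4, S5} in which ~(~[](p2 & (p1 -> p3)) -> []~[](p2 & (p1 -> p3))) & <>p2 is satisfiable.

K, T, S4

S4-tableau for the formula:
1. ~(~[](p2 & (p1 -> p3)) -> []~[](p2 & (p1 -> p3))) & <>p2, w0
2. ~(~[](p2 & (p1 -> p3)) -> []~[](p2 & (p1 -> p3))), w0
3. <>p2, w0
4. ~[](p2 & (p1 -> p3)), w0
5. ~[]~[](p2 & (p1 -> p3)), w0
6. p2, w1
7. ~(p2 & (p1 -> p3)), w2
8. ~(p1 -> p3), w2
9. p1, w2
10. ~p3, w2
11. [](p2 & (p1 -> p3)), w3
12. p2 & (p1 -> p3), w3
13. p2, w3
14. p1 -> p3, w3
15. p3, w3
Accessibility: w0Rw0, w0Rw1, w0Rw2, w0Rw3, w1Rw1, w2Rw2, w3Rw3
Complete open branch: satisfiable in S4, hence also in K, T (this S4-model is also a K-model and a T-model).
S5-tableau for the formula:
1. ~(~[](p2 & (p1 -> p3)) -> []~[](p2 & (p1 -> p3))) & <>p2, w0
2. ~(~[](p2 & (p1 -> p3)) -> []~[](p2 & (p1 -> p3))), w0
3. <>p2, w0
4. ~[](p2 & (p1 -> p3)), w0
5. ~[]~[](p2 & (p1 -> p3)), w0
6. p2, w1
7. ~(p2 & (p1 -> p3)), w2
8. ~(p1 -> p3), w2
9. p1, w2
10. ~p3, w2
11. [](p2 & (p1 -> p3)), w3
12. p2 & (p1 -> p3), w0
13. p2, w0
14. p1 -> p3, w0
15. p2 & (p1 -> p3), w1
16. p1 -> p3, w1
17. p2 & (p1 -> p3), w2
18. p2, w2
19. p1 -> p3, w2
20. p2 & (p1 -> p3), w3
21. p2, w3
22. p1 -> p3, w3
23. p3, w0
24. p3, w1
25. p3, w2
Accessibility: w0Rw0, w0Rw1, w0Rw2, w0Rw3, w1Rw0, w1Rw1, w1Rw2, w1Rw3, w2Rw0, w2Rw1, w2Rw2, w2Rw3, w3Rw0, w3Rw1, w3Rw2, w3Rw3
Branch closes: p3 and ~p3 both at w2.
Every branch closes (one shown): unsatisfiable in S5.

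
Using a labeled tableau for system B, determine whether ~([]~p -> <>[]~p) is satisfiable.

Unsatisfiable (every branch closes)

1. ~([]~p -> <>[]~p), w0
2. []~p, w0
3. ~<>[]~p, w0
4. ~p, w0
5. ~[]~p, w0
6. p, w1
7. ~p, w1
Accessibility: w0Rw0, w0Rw1, w1Rw0, w1Rw1
Branch closes: p and ~p both at w1.
Every branch closes; the branch above is one of them.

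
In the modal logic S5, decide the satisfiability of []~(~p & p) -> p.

Yes, satisfiable

1. []~(~p & p) -> p, w0
2. p, w0
Accessibility: w0Rw0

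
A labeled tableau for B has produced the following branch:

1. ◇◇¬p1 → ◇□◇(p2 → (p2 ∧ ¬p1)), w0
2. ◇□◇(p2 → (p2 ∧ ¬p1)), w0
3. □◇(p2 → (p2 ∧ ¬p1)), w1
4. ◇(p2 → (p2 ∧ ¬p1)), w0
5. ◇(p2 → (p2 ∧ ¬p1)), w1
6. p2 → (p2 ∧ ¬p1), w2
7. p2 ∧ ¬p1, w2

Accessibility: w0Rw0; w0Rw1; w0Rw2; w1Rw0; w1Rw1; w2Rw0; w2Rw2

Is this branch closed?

Open

No world carries both an atom and its negation.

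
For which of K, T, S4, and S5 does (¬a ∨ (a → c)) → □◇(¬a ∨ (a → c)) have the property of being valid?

S4-tableau for the negation ¬((¬a ∨ (a → c)) → □◇(¬a ∨ (a → c))):
1. ¬((¬a ∨ (a → c)) → □◇(¬a ∨ (a → c))), u
2. ¬a ∨ (a → c), u
3. ¬□◇(¬a ∨ (a → c)), u
4. a → c, u
5. c, u
6. ¬◇(¬a ∨ (a → c)), v
7. ¬(¬a ∨ (a → c)), v
8. a, v
9. ¬(a → c), v
10. ¬c, v
Accessibility: uRu, uRv, vRv
Complete open branch: countermodel on an S4-frame, so not valid in S4, nor in K, T (the same frame is also a K-frame and a T-frame).
S5-tableau for the negation ¬((¬a ∨ (a → c)) → □◇(¬a ∨ (a → c))):
1. ¬((¬a ∨ (a → c)) → □◇(¬a ∨ (a → c))), u
2. ¬a ∨ (a → c), u
3. ¬□◇(¬a ∨ (a → c)), u
4. a → c, u
5. c, u
6. ¬◇(¬a ∨ (a → c)), v
7. ¬(¬a ∨ (a → c)), u
8. a, u
9. ¬(a → c), u
10. ¬c, u
Accessibility: uRu, uRv, vRu, vRv
Branch closes: c and ¬c both at u.
Every branch closes (one shown): valid in S5.

S5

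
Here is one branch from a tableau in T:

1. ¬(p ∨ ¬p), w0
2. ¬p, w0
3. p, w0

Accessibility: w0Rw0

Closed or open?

Both p and ¬p appear at w0.

Yes, closed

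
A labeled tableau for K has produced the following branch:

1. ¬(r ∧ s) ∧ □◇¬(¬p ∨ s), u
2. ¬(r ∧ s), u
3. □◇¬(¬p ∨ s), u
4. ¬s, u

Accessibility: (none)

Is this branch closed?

No world carries both an atom and its negation.

No, open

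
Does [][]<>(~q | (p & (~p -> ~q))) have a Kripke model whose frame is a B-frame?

1. [][]<>(~q | (p & (~p -> ~q))), w0
2. []<>(~q | (p & (~p -> ~q))), w0   [[]-rule on 1 via w0Rw0]
3. <>(~q | (p & (~p -> ~q))), w0   [[]-rule on 2 via w0Rw0]
4. ~q | (p & (~p -> ~q)), w1   [<>-rule on 3: fresh world w1, w0Rw1]
5. []<>(~q | (p & (~p -> ~q))), w1   [[]-rule on 1 via w0Rw1]
6. <>(~q | (p & (~p -> ~q))), w1   [[]-rule on 2 via w0Rw1]
7. p & (~p -> ~q), w1   [|-rule on 4 (branches; this branch)]
8. p, w1   [&-rule on 7]
9. ~p -> ~q, w1   [&-rule on 7]
10. ~q, w1   [->-rule on 9 (branches; this branch)]
11. ~q | (p & (~p -> ~q)), w2   [<>-rule on 6: fresh world w2, w1Rw2]
12. <>(~q | (p & (~p -> ~q))), w2   [[]-rule on 5 via w1Rw2]
13. p & (~p -> ~q), w2   [|-rule on 11 (branches; this branch)]
14. p, w2   [&-rule on 13]
15. ~p -> ~q, w2   [&-rule on 13]
16. ~q, w2   [->-rule on 15 (branches; this branch)]
17. ~q | (p & (~p -> ~q)), w3   [<>-rule on 12: fresh world w3, w2Rw3]
18. p & (~p -> ~q), w3   [|-rule on 17 (branches; this branch)]
19. p, w3   [&-rule on 18]
20. ~p -> ~q, w3   [&-rule on 18]
21. ~q, w3   [->-rule on 20 (branches; this branch)]
Accessibility: w0Rw0, w0Rw1, w1Rw0, w1Rw1, w1Rw2, w2Rw1, w2Rw2, w2Rw3, w3Rw2, w3Rw3

Satisfiable (open branch found)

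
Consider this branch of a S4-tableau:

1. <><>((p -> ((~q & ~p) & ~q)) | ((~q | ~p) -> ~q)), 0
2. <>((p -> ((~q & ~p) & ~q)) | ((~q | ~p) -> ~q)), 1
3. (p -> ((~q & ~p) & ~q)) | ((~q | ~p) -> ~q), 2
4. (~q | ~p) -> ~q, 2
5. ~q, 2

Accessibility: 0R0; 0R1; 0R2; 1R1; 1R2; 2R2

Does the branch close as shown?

Not closed

There is no literal clash: for every atom and world, at most one sign appears.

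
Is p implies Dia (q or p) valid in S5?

Tableau for the negation not (p implies Dia (q or p)):
1. not (p implies Dia (q or p)), u
2. p, u
3. not Dia (q or p), u
4. not (q or p), u
5. not q, u
6. not p, u
Accessibility: uRu
Branch closes: p and not p both at u.
Every branch of the negation's tableau closes; the branch above is one of them.

Valid in S5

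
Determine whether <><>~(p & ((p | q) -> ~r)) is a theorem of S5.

No, not valid

Tableau for the negation ~<><>~(p & ((p | q) -> ~r)):
1. ~<><>~(p & ((p | q) -> ~r)), u
2. ~<>~(p & ((p | q) -> ~r)), u   [~<>-rule on 1 via uRu]
3. p & ((p | q) -> ~r), u   [~<>-rule on 2 via uRu]
4. p, u   [&-rule on 3]
5. (p | q) -> ~r, u   [&-rule on 3]
6. ~r, u   [->-rule on 5 (branches; this branch)]
Accessibility: uRu
The negation has an open branch (countermodel exists).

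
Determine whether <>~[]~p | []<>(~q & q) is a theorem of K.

Not valid

Tableau for the negation ~(<>~[]~p | []<>(~q & q)):
1. ~(<>~[]~p | []<>(~q & q)), w0
2. ~<>~[]~p, w0
3. ~[]<>(~q & q), w0
4. ~<>(~q & q), w1
5. []~p, w1
Accessibility: w0Rw1
The negation has an open branch (countermodel exists).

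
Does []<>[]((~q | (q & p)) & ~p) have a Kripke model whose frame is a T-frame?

Satisfiable

1. []<>[]((~q | (q & p)) & ~p), 0
2. <>[]((~q | (q & p)) & ~p), 0
3. []((~q | (q & p)) & ~p), 1
4. <>[]((~q | (q & p)) & ~p), 1
5. (~q | (q & p)) & ~p, 1
6. ~q | (q & p), 1
7. ~p, 1
8. ~q, 1
9. []((~q | (q & p)) & ~p), 2
10. (~q | (q & p)) & ~p, 2
11. ~q | (q & p), 2
12. ~p, 2
13. ~q, 2
Accessibility: 0R0, 0R1, 1R1, 1R2, 2R2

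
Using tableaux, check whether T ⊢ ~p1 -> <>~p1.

Tableau for the negation ~(~p1 -> <>~p1):
1. ~(~p1 -> <>~p1), w0
2. ~p1, w0
3. ~<>~p1, w0
4. p1, w0
Accessibility: w0Rw0
Branch closes: p1 and ~p1 both at w0.
Every branch of the negation's tableau closes; the branch above is one of them.

Valid in T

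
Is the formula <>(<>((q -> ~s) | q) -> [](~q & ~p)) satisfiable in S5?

1. <>(<>((q -> ~s) | q) -> [](~q & ~p)), 0
2. <>((q -> ~s) | q) -> [](~q & ~p), 1
3. [](~q & ~p), 1
4. ~q & ~p, 0
5. ~q, 0
6. ~p, 0
7. ~q & ~p, 1
8. ~q, 1
9. ~p, 1
Accessibility: 0R0, 0R1, 1R0, 1R1

Yes, satisfiable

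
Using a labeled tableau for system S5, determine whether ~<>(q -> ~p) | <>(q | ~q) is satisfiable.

Yes, satisfiable

1. ~<>(q -> ~p) | <>(q | ~q), w0
2. <>(q | ~q), w0   [|-rule on 1 (branches; this branch)]
3. q | ~q, w1   [<>-rule on 2: fresh world w1, w0Rw1]
4. ~q, w1   [|-rule on 3 (branches; this branch)]
Accessibility: w0Rw0, w0Rw1, w1Rw0, w1Rw1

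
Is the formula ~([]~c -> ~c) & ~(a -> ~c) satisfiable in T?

Unsatisfiable (every branch closes)

1. ~([]~c -> ~c) & ~(a -> ~c), 0
2. ~([]~c -> ~c), 0
3. ~(a -> ~c), 0
4. []~c, 0
5. c, 0
6. a, 0
7. ~c, 0
Accessibility: 0R0
Branch closes: c and ~c both at 0.
(One branch shown.) All branches close.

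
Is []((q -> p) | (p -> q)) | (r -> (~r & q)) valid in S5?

Yes, valid

Tableau for the negation ~([]((q -> p) | (p -> q)) | (r -> (~r & q))):
1. ~([]((q -> p) | (p -> q)) | (r -> (~r & q))), u
2. ~[]((q -> p) | (p -> q)), u
3. ~(r -> (~r & q)), u
4. r, u
5. ~(~r & q), u
6. ~q, u
7. ~((q -> p) | (p -> q)), v
8. ~(q -> p), v
9. ~(p -> q), v
10. q, v
11. ~p, v
12. p, v
13. ~q, v
Accessibility: uRu, uRv, vRu, vRv
Branch closes: p and ~p both at v.
All branches of the negation close; one closing branch shown above.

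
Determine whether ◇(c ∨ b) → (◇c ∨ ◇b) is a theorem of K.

Tableau for the negation ¬(◇(c ∨ b) → (◇c ∨ ◇b)):
1. ¬(◇(c ∨ b) → (◇c ∨ ◇b)), w0
2. ◇(c ∨ b), w0
3. ¬(◇c ∨ ◇b), w0
4. ¬◇c, w0
5. ¬◇b, w0
6. c ∨ b, w1
7. ¬c, w1
8. ¬b, w1
9. b, w1
Accessibility: w0Rw1
Branch closes: b and ¬b both at w1.
Every branch of the negation's tableau closes; the branch above is one of them.

Yes, valid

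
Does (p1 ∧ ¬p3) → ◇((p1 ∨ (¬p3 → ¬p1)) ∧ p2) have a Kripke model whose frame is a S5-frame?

1. (p1 ∧ ¬p3) → ◇((p1 ∨ (¬p3 → ¬p1)) ∧ p2), u
2. ◇((p1 ∨ (¬p3 → ¬p1)) ∧ p2), u
3. (p1 ∨ (¬p3 → ¬p1)) ∧ p2, v
4. p1 ∨ (¬p3 → ¬p1), v
5. p2, v
6. ¬p3 → ¬p1, v
7. ¬p1, v
Accessibility: uRu, uRv, vRu, vRv

Satisfiable (open branch found)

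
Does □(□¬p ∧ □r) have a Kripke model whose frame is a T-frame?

1. □(□¬p ∧ □r), w0
2. □¬p ∧ □r, w0   [□-rule on 1 via w0Rw0]
3. □¬p, w0   [∧-rule on 2]
4. □r, w0   [∧-rule on 2]
5. ¬p, w0   [□-rule on 3 via w0Rw0]
6. r, w0   [□-rule on 4 via w0Rw0]
Accessibility: w0Rw0

Yes, satisfiable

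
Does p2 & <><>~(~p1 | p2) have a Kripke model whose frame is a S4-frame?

Satisfiable (open branch found)

1. p2 & <><>~(~p1 | p2), 0
2. p2, 0
3. <><>~(~p1 | p2), 0
4. <>~(~p1 | p2), 1
5. ~(~p1 | p2), 2
6. p1, 2
7. ~p2, 2
Accessibility: 0R0, 0R1, 0R2, 1R1, 1R2, 2R2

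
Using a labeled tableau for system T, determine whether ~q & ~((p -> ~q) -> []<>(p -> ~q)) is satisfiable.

1. ~q & ~((p -> ~q) -> []<>(p -> ~q)), w0
2. ~q, w0
3. ~((p -> ~q) -> []<>(p -> ~q)), w0
4. p -> ~q, w0
5. ~[]<>(p -> ~q), w0
6. ~<>(p -> ~q), w1
7. ~(p -> ~q), w1
8. p, w1
9. q, w1
Accessibility: w0Rw0, w0Rw1, w1Rw1

Satisfiable (open branch found)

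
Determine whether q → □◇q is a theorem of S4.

Tableau for the negation ¬(q → □◇q):
1. ¬(q → □◇q), w0
2. q, w0
3. ¬□◇q, w0
4. ¬◇q, w1
5. ¬q, w1
Accessibility: w0Rw0, w0Rw1, w1Rw1
The negation has an open branch (countermodel exists).

Invalid (countermodel exists)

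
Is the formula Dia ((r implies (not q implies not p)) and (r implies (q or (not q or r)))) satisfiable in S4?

1. Dia ((r implies (not q implies not p)) and (r implies (q or (not q or r)))), w0
2. (r implies (not q implies not p)) and (r implies (q or (not q or r))), w1
3. r implies (not q implies not p), w1
4. r implies (q or (not q or r)), w1
5. not q implies not p, w1
6. q or (not q or r), w1
7. not p, w1
8. not q or r, w1
9. r, w1
Accessibility: w0Rw0, w0Rw1, w1Rw1

Satisfiable (open branch found)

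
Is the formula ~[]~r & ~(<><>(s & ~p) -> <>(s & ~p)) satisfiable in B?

1. ~[]~r & ~(<><>(s & ~p) -> <>(s & ~p)), w0
2. ~[]~r, w0   [&-rule on 1]
3. ~(<><>(s & ~p) -> <>(s & ~p)), w0   [&-rule on 1]
4. <><>(s & ~p), w0   [~->-rule on 3]
5. ~<>(s & ~p), w0   [~->-rule on 3]
6. ~(s & ~p), w0   [~<>-rule on 5 via w0Rw0]
7. p, w0   [~&-rule on 6 (branches; this branch)]
8. r, w1   [~[]-rule on 2: fresh world w1, w0Rw1]
9. ~(s & ~p), w1   [~<>-rule on 5 via w0Rw1]
10. p, w1   [~&-rule on 9 (branches; this branch)]
11. <>(s & ~p), w2   [<>-rule on 4: fresh world w2, w0Rw2]
12. ~(s & ~p), w2   [~<>-rule on 5 via w0Rw2]
13. p, w2   [~&-rule on 12 (branches; this branch)]
14. s & ~p, w3   [<>-rule on 11: fresh world w3, w2Rw3]
15. s, w3   [&-rule on 14]
16. ~p, w3   [&-rule on 14]
Accessibility: w0Rw0, w0Rw1, w0Rw2, w1Rw0, w1Rw1, w2Rw0, w2Rw2, w2Rw3, w3Rw2, w3Rw3

Satisfiable (open branch found)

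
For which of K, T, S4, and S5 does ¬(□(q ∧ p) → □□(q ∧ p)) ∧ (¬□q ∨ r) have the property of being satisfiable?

K, T

S4-tableau for the formula:
1. ¬(□(q ∧ p) → □□(q ∧ p)) ∧ (¬□q ∨ r), u
2. ¬(□(q ∧ p) → □□(q ∧ p)), u   [∧-rule on 1]
3. ¬□q ∨ r, u   [∧-rule on 1]
4. □(q ∧ p), u   [¬→-rule on 2]
5. ¬□□(q ∧ p), u   [¬→-rule on 2]
6. q ∧ p, u   [□-rule on 4 via uRu]
7. q, u   [∧-rule on 6]
8. p, u   [∧-rule on 6]
9. r, u   [∨-rule on 3 (branches; this branch)]
10. ¬□(q ∧ p), v   [¬□-rule on 5: fresh world v, uRv]
11. q ∧ p, v   [□-rule on 4 via uRv]
12. q, v   [∧-rule on 11]
13. p, v   [∧-rule on 11]
14. ¬(q ∧ p), w   [¬□-rule on 10: fresh world w, vRw]
15. q ∧ p, w   [□-rule on 4 via uRw]
16. q, w   [∧-rule on 15]
17. p, w   [∧-rule on 15]
18. ¬p, w   [¬∧-rule on 14 (branches; this branch)]
Accessibility: uRu, uRv, uRw, vRv, vRw, wRw
Branch closes: p and ¬p both at w.
Every branch closes (one shown): unsatisfiable in S4, hence also in S5 (every S5-frame is an S4-frame).
T-tableau for the formula:
1. ¬(□(q ∧ p) → □□(q ∧ p)) ∧ (¬□q ∨ r), u
2. ¬(□(q ∧ p) → □□(q ∧ p)), u   [∧-rule on 1]
3. ¬□q ∨ r, u   [∧-rule on 1]
4. □(q ∧ p), u   [¬→-rule on 2]
5. ¬□□(q ∧ p), u   [¬→-rule on 2]
6. q ∧ p, u   [□-rule on 4 via uRu]
7. q, u   [∧-rule on 6]
8. p, u   [∧-rule on 6]
9. r, u   [∨-rule on 3 (branches; this branch)]
10. ¬□(q ∧ p), v   [¬□-rule on 5: fresh world v, uRv]
11. q ∧ p, v   [□-rule on 4 via uRv]
12. q, v   [∧-rule on 11]
13. p, v   [∧-rule on 11]
14. ¬(q ∧ p), w   [¬□-rule on 10: fresh world w, vRw]
15. ¬p, w   [¬∧-rule on 14 (branches; this branch)]
Accessibility: uRu, uRv, vRv, vRw, wRw
Complete open branch: satisfiable in T, hence also in K (this T-model is also a K-model).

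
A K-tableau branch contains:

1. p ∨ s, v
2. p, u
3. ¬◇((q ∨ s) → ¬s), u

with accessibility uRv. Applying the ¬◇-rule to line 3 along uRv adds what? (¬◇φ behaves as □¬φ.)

¬◇φ behaves as □¬φ: propagate the negated body to each accessible world.

¬((q ∨ s) → ¬s), v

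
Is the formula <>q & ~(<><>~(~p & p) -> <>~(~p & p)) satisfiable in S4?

Unsatisfiable (every branch closes)

1. <>q & ~(<><>~(~p & p) -> <>~(~p & p)), 0
2. <>q, 0
3. ~(<><>~(~p & p) -> <>~(~p & p)), 0
4. <><>~(~p & p), 0
5. ~<>~(~p & p), 0
6. ~p & p, 0
7. ~p, 0
8. p, 0
Accessibility: 0R0
Branch closes: p and ~p both at 0.
All branches of the tableau close; one closing branch shown above.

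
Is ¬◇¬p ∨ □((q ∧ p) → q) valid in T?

Yes, valid

Tableau for the negation ¬(¬◇¬p ∨ □((q ∧ p) → q)):
1. ¬(¬◇¬p ∨ □((q ∧ p) → q)), u
2. ◇¬p, u   [¬∨-rule on 1]
3. ¬□((q ∧ p) → q), u   [¬∨-rule on 1]
4. ¬p, v   [◇-rule on 2: fresh world v, uRv]
5. ¬((q ∧ p) → q), w   [¬□-rule on 3: fresh world w, uRw]
6. q ∧ p, w   [¬→-rule on 5]
7. ¬q, w   [¬→-rule on 5]
8. q, w   [∧-rule on 6]
9. p, w   [∧-rule on 6]
Accessibility: uRu, uRv, uRw, vRv, wRw
Branch closes: q and ¬q both at w.
Every branch of the negation's tableau closes; the branch above is one of them.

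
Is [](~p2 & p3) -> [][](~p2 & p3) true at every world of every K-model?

Not valid

Tableau for the negation ~([](~p2 & p3) -> [][](~p2 & p3)):
1. ~([](~p2 & p3) -> [][](~p2 & p3)), w0
2. [](~p2 & p3), w0   [~->-rule on 1]
3. ~[][](~p2 & p3), w0   [~->-rule on 1]
4. ~[](~p2 & p3), w1   [~[]-rule on 3: fresh world w1, w0Rw1]
5. ~p2 & p3, w1   [[]-rule on 2 via w0Rw1]
6. ~p2, w1   [&-rule on 5]
7. p3, w1   [&-rule on 5]
8. ~(~p2 & p3), w2   [~[]-rule on 4: fresh world w2, w1Rw2]
9. ~p3, w2   [~&-rule on 8 (branches; this branch)]
Accessibility: w0Rw1, w1Rw2
The negation has an open branch (countermodel exists).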